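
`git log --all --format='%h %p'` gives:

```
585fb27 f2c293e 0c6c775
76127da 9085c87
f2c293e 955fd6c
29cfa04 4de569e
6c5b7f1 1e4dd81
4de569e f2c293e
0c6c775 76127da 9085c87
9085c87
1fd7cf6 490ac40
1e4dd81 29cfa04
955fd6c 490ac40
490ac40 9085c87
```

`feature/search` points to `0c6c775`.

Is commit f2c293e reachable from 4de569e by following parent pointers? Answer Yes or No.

Yes

Ancestors of 4de569e (commits reachable by following parents): {490ac40, 4de569e, 9085c87, 955fd6c, f2c293e}.
f2c293e is in that set, so it is an ancestor of 4de569e.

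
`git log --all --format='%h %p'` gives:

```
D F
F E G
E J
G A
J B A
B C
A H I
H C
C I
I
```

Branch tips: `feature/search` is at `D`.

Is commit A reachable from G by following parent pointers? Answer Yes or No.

Ancestors of G (commits reachable by following parents): {A, C, G, H, I}.
A is in that set, so it is an ancestor of G.

Yes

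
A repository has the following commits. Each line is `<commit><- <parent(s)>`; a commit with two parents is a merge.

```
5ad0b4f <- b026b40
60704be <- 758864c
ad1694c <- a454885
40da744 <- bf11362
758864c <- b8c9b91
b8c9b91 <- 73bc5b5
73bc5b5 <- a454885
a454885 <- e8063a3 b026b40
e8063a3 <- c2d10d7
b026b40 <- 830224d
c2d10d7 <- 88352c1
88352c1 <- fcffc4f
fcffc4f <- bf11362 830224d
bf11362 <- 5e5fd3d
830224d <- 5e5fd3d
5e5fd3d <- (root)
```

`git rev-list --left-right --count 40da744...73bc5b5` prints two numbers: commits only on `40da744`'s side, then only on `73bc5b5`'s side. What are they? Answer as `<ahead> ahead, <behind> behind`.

Reachable from 40da744: {40da744, 5e5fd3d, bf11362}.
Reachable from 73bc5b5: {5e5fd3d, 73bc5b5, 830224d, 88352c1, a454885, b026b40, bf11362, c2d10d7, e8063a3, fcffc4f}.
Only in 40da744's history (ahead): {40da744} — 1.
Only in 73bc5b5's history (behind): {73bc5b5, 830224d, 88352c1, a454885, b026b40, c2d10d7, e8063a3, fcffc4f} — 8.

1 ahead, 8 behind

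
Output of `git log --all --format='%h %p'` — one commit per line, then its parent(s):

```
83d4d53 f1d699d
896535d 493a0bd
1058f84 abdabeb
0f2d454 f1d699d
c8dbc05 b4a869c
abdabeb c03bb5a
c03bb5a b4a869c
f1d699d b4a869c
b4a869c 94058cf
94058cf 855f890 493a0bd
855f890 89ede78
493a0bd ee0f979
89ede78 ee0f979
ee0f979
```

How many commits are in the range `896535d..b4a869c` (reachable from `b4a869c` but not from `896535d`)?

4

Reachable from b4a869c: {493a0bd, 855f890, 89ede78, 94058cf, b4a869c, ee0f979}.
Reachable from 896535d: {493a0bd, 896535d, ee0f979}.
In b4a869c's history but not 896535d's: {855f890, 89ede78, 94058cf, b4a869c} — 4 commits.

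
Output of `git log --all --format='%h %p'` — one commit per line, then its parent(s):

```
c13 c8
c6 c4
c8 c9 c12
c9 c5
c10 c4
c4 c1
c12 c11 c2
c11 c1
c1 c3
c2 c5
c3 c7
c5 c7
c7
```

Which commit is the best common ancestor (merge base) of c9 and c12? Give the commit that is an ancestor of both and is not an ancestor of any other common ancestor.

Ancestors of c9: {c5, c7, c9}.
Ancestors of c12: {c1, c11, c12, c2, c3, c5, c7}.
Common ancestors: {c5, c7}.
Among these, c5 is not an ancestor of any other common ancestor — it is the merge base.

c5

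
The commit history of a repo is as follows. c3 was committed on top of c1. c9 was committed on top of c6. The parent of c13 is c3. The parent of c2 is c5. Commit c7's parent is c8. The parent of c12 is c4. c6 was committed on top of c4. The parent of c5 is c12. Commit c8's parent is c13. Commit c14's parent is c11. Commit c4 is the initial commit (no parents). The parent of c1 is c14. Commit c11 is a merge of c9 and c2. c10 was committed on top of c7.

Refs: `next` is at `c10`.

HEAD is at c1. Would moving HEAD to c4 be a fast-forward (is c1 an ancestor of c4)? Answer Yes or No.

A fast-forward from c1 to c4 is possible iff c1 is an ancestor of c4.
Ancestors of c4: {c4}.
c1 is not among them, so fast-forward is not possible.

No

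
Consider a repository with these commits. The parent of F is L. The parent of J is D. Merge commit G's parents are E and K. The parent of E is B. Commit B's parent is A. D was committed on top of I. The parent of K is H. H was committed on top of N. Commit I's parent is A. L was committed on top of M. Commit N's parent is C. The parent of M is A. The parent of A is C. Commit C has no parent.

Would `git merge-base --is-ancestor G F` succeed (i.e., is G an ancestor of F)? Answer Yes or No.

No

Ancestors of F: {A, C, F, L, M}.
G is not in that set, so it is not an ancestor of F.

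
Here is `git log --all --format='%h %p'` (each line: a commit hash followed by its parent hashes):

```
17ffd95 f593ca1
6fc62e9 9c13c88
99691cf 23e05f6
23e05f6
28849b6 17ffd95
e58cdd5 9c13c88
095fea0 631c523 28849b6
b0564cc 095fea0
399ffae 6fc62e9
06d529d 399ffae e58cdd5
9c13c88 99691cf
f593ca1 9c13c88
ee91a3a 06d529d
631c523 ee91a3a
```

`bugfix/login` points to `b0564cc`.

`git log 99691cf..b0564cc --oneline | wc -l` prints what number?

Reachable from b0564cc: {06d529d, 095fea0, 17ffd95, 23e05f6, 28849b6, 399ffae, 631c523, 6fc62e9, 99691cf, 9c13c88, b0564cc, e58cdd5, ee91a3a, f593ca1}.
Reachable from 99691cf: {23e05f6, 99691cf}.
In b0564cc's history but not 99691cf's: {06d529d, 095fea0, 17ffd95, 28849b6, 399ffae, 631c523, 6fc62e9, 9c13c88, b0564cc, e58cdd5, ee91a3a, f593ca1} — 12 commits.

12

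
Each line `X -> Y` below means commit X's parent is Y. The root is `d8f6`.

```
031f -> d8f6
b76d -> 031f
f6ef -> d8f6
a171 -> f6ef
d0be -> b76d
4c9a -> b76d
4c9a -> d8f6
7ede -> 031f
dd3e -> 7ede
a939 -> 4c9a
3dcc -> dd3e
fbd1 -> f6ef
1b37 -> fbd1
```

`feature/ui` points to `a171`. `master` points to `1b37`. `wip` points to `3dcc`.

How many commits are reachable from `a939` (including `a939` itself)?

Walking parent pointers from a939: reachable set = {031f, 4c9a, a939, b76d, d8f6}.
That is 5 commits.

5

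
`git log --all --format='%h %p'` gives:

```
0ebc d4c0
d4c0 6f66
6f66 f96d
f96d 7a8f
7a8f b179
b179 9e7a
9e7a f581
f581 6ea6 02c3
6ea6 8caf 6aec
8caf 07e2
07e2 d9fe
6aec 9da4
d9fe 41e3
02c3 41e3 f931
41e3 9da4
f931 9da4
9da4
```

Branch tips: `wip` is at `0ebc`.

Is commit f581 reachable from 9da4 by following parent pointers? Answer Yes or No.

No

Ancestors of 9da4: {9da4}.
f581 is not in that set, so it is not an ancestor of 9da4.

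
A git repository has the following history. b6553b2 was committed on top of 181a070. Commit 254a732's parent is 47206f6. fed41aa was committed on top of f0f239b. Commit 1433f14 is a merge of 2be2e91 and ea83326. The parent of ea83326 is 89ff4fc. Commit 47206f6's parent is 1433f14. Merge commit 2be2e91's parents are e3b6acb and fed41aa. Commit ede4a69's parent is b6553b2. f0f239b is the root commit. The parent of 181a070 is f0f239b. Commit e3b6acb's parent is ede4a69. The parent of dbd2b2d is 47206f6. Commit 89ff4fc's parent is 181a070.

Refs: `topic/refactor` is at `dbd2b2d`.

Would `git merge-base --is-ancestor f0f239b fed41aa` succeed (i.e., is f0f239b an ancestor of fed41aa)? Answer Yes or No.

Yes

Ancestors of fed41aa (commits reachable by following parents): {f0f239b, fed41aa}.
f0f239b is in that set, so it is an ancestor of fed41aa.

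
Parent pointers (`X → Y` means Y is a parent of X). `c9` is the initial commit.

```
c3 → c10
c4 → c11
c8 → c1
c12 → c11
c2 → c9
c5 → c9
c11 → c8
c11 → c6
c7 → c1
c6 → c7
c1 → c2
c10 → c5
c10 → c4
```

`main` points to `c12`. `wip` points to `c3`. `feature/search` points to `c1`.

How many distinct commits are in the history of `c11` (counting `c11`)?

7

Walking parent pointers from c11: reachable set = {c1, c11, c2, c6, c7, c8, c9}.
That is 7 commits.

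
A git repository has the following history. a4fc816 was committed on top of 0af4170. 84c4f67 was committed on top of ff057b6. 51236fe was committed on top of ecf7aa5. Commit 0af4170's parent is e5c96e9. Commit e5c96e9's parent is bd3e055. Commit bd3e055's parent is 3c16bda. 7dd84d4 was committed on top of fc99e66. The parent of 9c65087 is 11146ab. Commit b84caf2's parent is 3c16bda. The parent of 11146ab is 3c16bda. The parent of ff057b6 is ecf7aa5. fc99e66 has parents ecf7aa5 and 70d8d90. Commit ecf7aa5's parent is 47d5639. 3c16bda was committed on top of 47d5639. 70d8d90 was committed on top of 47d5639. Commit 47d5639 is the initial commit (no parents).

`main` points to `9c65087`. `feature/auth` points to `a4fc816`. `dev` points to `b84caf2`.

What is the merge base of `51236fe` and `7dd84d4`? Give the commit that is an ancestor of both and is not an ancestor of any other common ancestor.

ecf7aa5

Ancestors of 51236fe: {47d5639, 51236fe, ecf7aa5}.
Ancestors of 7dd84d4: {47d5639, 70d8d90, 7dd84d4, ecf7aa5, fc99e66}.
Common ancestors: {47d5639, ecf7aa5}.
Among these, ecf7aa5 is not an ancestor of any other common ancestor — it is the merge base.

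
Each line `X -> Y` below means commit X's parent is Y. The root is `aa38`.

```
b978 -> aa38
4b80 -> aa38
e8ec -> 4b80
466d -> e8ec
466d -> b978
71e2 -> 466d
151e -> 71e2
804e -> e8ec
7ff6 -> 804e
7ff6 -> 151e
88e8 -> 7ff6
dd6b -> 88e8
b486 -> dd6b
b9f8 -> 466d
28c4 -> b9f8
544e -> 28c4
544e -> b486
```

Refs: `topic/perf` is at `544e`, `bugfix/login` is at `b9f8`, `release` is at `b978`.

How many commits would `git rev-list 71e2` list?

6

Walking parent pointers from 71e2: reachable set = {466d, 4b80, 71e2, aa38, b978, e8ec}.
That is 6 commits.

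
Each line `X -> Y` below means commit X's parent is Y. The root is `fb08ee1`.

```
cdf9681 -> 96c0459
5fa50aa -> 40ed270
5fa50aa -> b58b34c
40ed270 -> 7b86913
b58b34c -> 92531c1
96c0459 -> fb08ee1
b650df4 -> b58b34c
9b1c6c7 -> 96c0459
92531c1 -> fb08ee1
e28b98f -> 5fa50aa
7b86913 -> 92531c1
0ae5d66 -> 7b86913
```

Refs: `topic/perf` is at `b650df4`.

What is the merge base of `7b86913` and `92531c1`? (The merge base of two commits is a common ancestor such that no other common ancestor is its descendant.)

92531c1

Ancestors of 7b86913: {7b86913, 92531c1, fb08ee1}.
Ancestors of 92531c1: {92531c1, fb08ee1}.
Common ancestors: {92531c1, fb08ee1}.
Among these, 92531c1 is not an ancestor of any other common ancestor — it is the merge base.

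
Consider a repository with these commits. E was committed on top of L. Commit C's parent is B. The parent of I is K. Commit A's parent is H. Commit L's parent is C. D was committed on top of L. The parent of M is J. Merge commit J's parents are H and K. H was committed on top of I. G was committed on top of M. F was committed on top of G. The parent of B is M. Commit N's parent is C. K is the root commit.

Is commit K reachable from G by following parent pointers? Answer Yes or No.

Ancestors of G (commits reachable by following parents): {G, H, I, J, K, M}.
K is in that set, so it is an ancestor of G.

Yes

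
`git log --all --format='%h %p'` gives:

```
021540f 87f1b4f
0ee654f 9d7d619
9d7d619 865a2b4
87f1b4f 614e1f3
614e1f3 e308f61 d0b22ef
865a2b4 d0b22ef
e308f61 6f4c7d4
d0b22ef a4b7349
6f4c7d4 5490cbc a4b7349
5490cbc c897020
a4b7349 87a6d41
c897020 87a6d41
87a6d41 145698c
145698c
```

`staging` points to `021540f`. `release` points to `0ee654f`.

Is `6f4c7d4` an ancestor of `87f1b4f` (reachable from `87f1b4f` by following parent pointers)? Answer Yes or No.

Ancestors of 87f1b4f (commits reachable by following parents): {145698c, 5490cbc, 614e1f3, 6f4c7d4, 87a6d41, 87f1b4f, a4b7349, c897020, d0b22ef, e308f61}.
6f4c7d4 is in that set, so it is an ancestor of 87f1b4f.

Yes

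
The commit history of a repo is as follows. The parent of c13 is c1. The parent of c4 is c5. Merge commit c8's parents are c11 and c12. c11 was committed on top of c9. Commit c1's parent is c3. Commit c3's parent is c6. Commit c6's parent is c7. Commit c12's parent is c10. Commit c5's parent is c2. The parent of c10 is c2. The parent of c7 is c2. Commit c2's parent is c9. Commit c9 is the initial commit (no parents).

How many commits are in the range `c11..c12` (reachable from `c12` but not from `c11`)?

Reachable from c12: {c10, c12, c2, c9}.
Reachable from c11: {c11, c9}.
In c12's history but not c11's: {c10, c12, c2} — 3 commits.

3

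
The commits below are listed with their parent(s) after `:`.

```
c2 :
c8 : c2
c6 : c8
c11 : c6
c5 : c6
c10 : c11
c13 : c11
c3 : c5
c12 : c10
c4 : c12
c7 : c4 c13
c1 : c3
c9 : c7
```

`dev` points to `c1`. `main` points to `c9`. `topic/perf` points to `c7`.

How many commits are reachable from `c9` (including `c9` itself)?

Walking parent pointers from c9: reachable set = {c10, c11, c12, c13, c2, c4, c6, c7, c8, c9}.
That is 10 commits.

10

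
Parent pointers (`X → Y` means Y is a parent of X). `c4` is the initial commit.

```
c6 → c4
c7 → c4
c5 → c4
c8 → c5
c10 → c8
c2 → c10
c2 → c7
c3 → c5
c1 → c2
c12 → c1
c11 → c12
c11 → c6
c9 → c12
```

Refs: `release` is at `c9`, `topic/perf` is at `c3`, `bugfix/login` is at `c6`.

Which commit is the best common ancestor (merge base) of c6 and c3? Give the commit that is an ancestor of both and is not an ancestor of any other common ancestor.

Ancestors of c6: {c4, c6}.
Ancestors of c3: {c3, c4, c5}.
Common ancestors: {c4}.
The only common ancestor is c4, so it is the merge base.

c4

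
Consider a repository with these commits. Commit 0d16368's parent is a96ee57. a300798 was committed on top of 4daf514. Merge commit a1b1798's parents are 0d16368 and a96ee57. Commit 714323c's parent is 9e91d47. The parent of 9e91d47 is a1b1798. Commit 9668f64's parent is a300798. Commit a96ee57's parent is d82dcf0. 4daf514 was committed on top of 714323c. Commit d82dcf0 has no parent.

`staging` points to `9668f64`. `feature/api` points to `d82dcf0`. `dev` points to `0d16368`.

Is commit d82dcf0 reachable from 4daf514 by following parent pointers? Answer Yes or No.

Yes

Ancestors of 4daf514 (commits reachable by following parents): {0d16368, 4daf514, 714323c, 9e91d47, a1b1798, a96ee57, d82dcf0}.
d82dcf0 is in that set, so it is an ancestor of 4daf514.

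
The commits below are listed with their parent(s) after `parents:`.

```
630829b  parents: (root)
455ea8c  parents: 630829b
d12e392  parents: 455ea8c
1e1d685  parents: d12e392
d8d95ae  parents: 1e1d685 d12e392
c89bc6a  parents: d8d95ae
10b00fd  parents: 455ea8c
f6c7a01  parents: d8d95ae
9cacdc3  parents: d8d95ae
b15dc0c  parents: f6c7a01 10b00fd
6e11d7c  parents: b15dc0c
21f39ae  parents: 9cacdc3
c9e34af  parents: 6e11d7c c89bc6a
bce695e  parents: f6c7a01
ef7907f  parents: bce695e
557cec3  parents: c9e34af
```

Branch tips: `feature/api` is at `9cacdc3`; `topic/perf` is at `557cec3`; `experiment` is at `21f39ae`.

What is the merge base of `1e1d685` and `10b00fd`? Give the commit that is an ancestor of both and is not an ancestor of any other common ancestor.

Ancestors of 1e1d685: {1e1d685, 455ea8c, 630829b, d12e392}.
Ancestors of 10b00fd: {10b00fd, 455ea8c, 630829b}.
Common ancestors: {455ea8c, 630829b}.
Among these, 455ea8c is not an ancestor of any other common ancestor — it is the merge base.

455ea8c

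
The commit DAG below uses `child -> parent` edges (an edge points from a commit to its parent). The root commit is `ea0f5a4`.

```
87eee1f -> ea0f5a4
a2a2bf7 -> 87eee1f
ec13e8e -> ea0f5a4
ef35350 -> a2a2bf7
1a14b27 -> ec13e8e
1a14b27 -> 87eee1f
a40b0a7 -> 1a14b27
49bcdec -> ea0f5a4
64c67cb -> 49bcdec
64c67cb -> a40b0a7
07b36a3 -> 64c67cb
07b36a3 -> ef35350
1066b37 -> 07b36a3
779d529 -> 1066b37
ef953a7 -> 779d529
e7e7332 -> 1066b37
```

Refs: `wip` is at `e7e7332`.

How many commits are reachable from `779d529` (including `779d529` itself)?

Walking parent pointers from 779d529: reachable set = {07b36a3, 1066b37, 1a14b27, 49bcdec, 64c67cb, 779d529, 87eee1f, a2a2bf7, a40b0a7, ea0f5a4, ec13e8e, ef35350}.
That is 12 commits.

12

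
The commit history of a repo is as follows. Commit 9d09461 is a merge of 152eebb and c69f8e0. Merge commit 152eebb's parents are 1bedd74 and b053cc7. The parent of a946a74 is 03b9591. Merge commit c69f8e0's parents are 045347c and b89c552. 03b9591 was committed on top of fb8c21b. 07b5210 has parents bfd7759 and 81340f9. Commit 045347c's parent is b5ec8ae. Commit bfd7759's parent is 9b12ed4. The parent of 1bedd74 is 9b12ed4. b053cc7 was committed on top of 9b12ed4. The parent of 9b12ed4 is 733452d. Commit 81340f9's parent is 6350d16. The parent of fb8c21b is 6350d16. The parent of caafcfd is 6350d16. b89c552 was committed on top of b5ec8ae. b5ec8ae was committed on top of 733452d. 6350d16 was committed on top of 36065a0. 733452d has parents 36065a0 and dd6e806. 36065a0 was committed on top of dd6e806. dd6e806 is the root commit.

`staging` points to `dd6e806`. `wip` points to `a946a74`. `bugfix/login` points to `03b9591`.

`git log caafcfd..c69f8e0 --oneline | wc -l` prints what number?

Reachable from c69f8e0: {045347c, 36065a0, 733452d, b5ec8ae, b89c552, c69f8e0, dd6e806}.
Reachable from caafcfd: {36065a0, 6350d16, caafcfd, dd6e806}.
In c69f8e0's history but not caafcfd's: {045347c, 733452d, b5ec8ae, b89c552, c69f8e0} — 5 commits.

5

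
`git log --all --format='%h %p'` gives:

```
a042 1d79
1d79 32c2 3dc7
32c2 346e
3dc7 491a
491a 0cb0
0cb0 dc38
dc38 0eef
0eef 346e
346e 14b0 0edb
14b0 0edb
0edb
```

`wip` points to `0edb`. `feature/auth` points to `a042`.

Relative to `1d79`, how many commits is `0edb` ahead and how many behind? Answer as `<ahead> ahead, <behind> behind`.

Reachable from 0edb: {0edb}.
Reachable from 1d79: {0cb0, 0edb, 0eef, 14b0, 1d79, 32c2, 346e, 3dc7, 491a, dc38}.
Only in 0edb's history (ahead): {} — 0.
Only in 1d79's history (behind): {0cb0, 0eef, 14b0, 1d79, 32c2, 346e, 3dc7, 491a, dc38} — 9.

0 ahead, 9 behind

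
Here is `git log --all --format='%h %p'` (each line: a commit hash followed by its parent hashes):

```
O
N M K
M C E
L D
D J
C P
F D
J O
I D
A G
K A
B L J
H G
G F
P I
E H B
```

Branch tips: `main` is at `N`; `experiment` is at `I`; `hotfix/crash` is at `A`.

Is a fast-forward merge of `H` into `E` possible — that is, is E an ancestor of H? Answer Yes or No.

No

A fast-forward from E to H is possible iff E is an ancestor of H.
Ancestors of H: {D, F, G, H, J, O}.
E is not among them, so fast-forward is not possible.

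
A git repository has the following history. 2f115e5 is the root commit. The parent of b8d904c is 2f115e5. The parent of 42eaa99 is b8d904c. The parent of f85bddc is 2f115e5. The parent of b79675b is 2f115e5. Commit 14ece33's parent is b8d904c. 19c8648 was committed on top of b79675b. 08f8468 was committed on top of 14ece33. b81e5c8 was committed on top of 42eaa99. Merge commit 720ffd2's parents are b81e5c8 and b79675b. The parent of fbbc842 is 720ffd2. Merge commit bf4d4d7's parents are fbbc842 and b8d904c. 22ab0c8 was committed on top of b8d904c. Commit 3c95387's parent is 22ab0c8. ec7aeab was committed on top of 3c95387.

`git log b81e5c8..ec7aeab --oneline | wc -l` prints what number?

Reachable from ec7aeab: {22ab0c8, 2f115e5, 3c95387, b8d904c, ec7aeab}.
Reachable from b81e5c8: {2f115e5, 42eaa99, b81e5c8, b8d904c}.
In ec7aeab's history but not b81e5c8's: {22ab0c8, 3c95387, ec7aeab} — 3 commits.

3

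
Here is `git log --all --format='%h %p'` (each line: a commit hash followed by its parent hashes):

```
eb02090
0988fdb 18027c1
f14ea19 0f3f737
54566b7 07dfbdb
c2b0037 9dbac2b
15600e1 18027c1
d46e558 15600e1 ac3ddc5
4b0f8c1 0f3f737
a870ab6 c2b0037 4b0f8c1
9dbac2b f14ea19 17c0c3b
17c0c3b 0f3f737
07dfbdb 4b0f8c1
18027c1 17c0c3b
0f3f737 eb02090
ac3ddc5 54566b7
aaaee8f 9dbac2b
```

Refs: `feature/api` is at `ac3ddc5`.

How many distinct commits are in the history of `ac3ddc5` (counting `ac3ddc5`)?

6

Walking parent pointers from ac3ddc5: reachable set = {07dfbdb, 0f3f737, 4b0f8c1, 54566b7, ac3ddc5, eb02090}.
That is 6 commits.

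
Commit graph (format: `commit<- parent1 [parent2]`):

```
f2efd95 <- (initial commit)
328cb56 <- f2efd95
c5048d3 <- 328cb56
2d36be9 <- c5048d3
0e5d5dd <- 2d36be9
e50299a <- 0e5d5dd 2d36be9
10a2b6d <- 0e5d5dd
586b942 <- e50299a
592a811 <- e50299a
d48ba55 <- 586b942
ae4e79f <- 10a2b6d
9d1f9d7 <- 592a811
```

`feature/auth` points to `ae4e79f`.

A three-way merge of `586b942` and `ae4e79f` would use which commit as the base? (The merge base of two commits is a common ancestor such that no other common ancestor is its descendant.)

Ancestors of 586b942: {0e5d5dd, 2d36be9, 328cb56, 586b942, c5048d3, e50299a, f2efd95}.
Ancestors of ae4e79f: {0e5d5dd, 10a2b6d, 2d36be9, 328cb56, ae4e79f, c5048d3, f2efd95}.
Common ancestors: {0e5d5dd, 2d36be9, 328cb56, c5048d3, f2efd95}.
Among these, 0e5d5dd is not an ancestor of any other common ancestor — it is the merge base.

0e5d5dd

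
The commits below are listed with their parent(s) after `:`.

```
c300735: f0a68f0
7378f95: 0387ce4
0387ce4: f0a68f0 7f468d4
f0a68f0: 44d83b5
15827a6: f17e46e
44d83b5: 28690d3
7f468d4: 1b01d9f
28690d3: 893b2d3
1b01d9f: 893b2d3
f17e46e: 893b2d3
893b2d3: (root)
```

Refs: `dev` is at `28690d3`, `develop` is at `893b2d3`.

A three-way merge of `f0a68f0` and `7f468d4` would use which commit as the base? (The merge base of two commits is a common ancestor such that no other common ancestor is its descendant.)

Ancestors of f0a68f0: {28690d3, 44d83b5, 893b2d3, f0a68f0}.
Ancestors of 7f468d4: {1b01d9f, 7f468d4, 893b2d3}.
Common ancestors: {893b2d3}.
The only common ancestor is 893b2d3, so it is the merge base.

893b2d3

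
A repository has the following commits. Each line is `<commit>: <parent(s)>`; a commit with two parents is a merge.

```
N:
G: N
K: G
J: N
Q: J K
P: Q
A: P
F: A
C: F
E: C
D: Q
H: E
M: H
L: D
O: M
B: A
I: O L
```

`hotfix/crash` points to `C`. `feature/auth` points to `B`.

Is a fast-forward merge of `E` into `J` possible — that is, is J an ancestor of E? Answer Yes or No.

A fast-forward from J to E is possible iff J is an ancestor of E.
Ancestors of E: {A, C, E, F, G, J, K, N, P, Q}.
J is among them, so fast-forward is possible.

Yes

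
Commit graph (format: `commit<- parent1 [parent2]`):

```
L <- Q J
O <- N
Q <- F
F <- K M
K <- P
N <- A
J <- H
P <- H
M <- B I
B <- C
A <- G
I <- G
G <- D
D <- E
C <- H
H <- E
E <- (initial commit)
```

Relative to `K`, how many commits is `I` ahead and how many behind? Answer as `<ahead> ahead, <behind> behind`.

Reachable from I: {D, E, G, I}.
Reachable from K: {E, H, K, P}.
Only in I's history (ahead): {D, G, I} — 3.
Only in K's history (behind): {H, K, P} — 3.

3 ahead, 3 behind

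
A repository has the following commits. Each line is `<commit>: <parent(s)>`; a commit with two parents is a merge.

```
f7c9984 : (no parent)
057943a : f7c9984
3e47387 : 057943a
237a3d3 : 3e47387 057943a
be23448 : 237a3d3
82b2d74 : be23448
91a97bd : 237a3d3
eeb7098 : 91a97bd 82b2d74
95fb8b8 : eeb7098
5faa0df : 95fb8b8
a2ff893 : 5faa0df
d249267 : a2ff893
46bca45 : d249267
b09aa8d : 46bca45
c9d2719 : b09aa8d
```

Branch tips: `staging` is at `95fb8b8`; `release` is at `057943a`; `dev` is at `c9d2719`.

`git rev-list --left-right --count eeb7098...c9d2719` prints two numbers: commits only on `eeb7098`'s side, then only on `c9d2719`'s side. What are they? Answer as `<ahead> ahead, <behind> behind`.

Reachable from eeb7098: {057943a, 237a3d3, 3e47387, 82b2d74, 91a97bd, be23448, eeb7098, f7c9984}.
Reachable from c9d2719: {057943a, 237a3d3, 3e47387, 46bca45, 5faa0df, 82b2d74, 91a97bd, 95fb8b8, a2ff893, b09aa8d, be23448, c9d2719, d249267, eeb7098, f7c9984}.
Only in eeb7098's history (ahead): {} — 0.
Only in c9d2719's history (behind): {46bca45, 5faa0df, 95fb8b8, a2ff893, b09aa8d, c9d2719, d249267} — 7.

0 ahead, 7 behind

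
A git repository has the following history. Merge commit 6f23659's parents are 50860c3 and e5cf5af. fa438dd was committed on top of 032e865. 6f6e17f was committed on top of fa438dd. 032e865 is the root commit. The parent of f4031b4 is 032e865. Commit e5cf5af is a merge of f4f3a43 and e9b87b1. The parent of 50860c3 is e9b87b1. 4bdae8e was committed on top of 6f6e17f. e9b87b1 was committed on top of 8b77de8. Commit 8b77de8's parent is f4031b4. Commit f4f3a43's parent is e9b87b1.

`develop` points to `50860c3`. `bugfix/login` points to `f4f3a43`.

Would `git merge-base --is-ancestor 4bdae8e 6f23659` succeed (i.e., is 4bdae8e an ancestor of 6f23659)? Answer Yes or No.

Ancestors of 6f23659: {032e865, 50860c3, 6f23659, 8b77de8, e5cf5af, e9b87b1, f4031b4, f4f3a43}.
4bdae8e is not in that set, so it is not an ancestor of 6f23659.

No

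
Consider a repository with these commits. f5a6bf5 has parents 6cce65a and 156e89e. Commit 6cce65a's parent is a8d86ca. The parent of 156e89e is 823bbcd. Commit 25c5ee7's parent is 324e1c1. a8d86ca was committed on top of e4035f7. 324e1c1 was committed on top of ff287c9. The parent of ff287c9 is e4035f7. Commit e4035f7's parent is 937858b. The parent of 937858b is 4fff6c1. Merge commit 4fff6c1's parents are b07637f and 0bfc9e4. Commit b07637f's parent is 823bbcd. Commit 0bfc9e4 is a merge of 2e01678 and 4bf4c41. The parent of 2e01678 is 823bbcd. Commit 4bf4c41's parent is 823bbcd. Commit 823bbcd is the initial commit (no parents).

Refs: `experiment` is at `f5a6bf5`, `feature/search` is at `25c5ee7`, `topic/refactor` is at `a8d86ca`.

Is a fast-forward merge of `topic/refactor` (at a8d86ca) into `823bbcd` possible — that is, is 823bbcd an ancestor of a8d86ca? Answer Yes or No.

A fast-forward from 823bbcd to a8d86ca is possible iff 823bbcd is an ancestor of a8d86ca.
Ancestors of a8d86ca: {0bfc9e4, 2e01678, 4bf4c41, 4fff6c1, 823bbcd, 937858b, a8d86ca, b07637f, e4035f7}.
823bbcd is among them, so fast-forward is possible.

Yes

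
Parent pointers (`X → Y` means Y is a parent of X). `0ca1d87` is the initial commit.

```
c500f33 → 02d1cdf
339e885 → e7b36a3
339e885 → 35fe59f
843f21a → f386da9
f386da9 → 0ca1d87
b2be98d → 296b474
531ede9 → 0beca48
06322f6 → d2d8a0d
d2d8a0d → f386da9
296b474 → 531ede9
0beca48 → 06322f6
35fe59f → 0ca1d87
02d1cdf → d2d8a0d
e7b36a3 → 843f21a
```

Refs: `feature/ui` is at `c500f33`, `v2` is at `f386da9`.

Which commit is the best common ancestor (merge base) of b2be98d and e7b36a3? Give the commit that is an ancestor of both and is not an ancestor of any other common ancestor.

Ancestors of b2be98d: {06322f6, 0beca48, 0ca1d87, 296b474, 531ede9, b2be98d, d2d8a0d, f386da9}.
Ancestors of e7b36a3: {0ca1d87, 843f21a, e7b36a3, f386da9}.
Common ancestors: {0ca1d87, f386da9}.
Among these, f386da9 is not an ancestor of any other common ancestor — it is the merge base.

f386da9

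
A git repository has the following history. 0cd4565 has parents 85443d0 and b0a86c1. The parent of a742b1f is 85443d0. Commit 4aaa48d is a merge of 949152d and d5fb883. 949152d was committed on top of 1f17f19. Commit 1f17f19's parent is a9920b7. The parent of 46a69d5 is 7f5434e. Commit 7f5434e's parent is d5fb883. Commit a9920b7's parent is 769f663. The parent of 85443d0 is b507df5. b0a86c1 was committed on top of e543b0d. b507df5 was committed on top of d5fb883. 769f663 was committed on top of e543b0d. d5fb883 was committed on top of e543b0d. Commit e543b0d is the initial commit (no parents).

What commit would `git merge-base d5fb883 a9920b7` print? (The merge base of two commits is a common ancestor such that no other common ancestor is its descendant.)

Ancestors of d5fb883: {d5fb883, e543b0d}.
Ancestors of a9920b7: {769f663, a9920b7, e543b0d}.
Common ancestors: {e543b0d}.
The only common ancestor is e543b0d, so it is the merge base.

e543b0d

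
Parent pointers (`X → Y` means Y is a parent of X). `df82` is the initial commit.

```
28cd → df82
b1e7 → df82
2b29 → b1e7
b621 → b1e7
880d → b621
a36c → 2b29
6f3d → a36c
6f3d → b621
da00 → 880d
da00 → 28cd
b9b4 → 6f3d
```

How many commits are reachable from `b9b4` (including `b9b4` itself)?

Walking parent pointers from b9b4: reachable set = {2b29, 6f3d, a36c, b1e7, b621, b9b4, df82}.
That is 7 commits.

7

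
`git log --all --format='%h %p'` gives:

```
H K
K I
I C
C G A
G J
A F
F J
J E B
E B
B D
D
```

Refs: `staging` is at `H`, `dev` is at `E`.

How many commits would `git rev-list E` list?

3

Walking parent pointers from E: reachable set = {B, D, E}.
That is 3 commits.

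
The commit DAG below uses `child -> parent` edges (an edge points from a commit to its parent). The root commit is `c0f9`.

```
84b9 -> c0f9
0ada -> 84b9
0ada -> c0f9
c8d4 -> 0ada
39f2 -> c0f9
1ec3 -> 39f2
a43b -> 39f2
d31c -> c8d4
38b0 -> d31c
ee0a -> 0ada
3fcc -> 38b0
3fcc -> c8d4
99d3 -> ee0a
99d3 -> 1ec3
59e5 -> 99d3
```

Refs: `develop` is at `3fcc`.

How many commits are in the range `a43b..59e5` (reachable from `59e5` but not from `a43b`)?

6

Reachable from 59e5: {0ada, 1ec3, 39f2, 59e5, 84b9, 99d3, c0f9, ee0a}.
Reachable from a43b: {39f2, a43b, c0f9}.
In 59e5's history but not a43b's: {0ada, 1ec3, 59e5, 84b9, 99d3, ee0a} — 6 commits.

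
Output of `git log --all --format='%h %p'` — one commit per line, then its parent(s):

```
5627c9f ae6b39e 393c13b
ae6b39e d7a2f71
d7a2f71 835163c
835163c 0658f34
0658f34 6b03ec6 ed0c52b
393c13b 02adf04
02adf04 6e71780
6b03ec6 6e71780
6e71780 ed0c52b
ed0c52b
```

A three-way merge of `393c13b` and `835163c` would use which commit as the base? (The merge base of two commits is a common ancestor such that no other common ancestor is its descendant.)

6e71780

Ancestors of 393c13b: {02adf04, 393c13b, 6e71780, ed0c52b}.
Ancestors of 835163c: {0658f34, 6b03ec6, 6e71780, 835163c, ed0c52b}.
Common ancestors: {6e71780, ed0c52b}.
Among these, 6e71780 is not an ancestor of any other common ancestor — it is the merge base.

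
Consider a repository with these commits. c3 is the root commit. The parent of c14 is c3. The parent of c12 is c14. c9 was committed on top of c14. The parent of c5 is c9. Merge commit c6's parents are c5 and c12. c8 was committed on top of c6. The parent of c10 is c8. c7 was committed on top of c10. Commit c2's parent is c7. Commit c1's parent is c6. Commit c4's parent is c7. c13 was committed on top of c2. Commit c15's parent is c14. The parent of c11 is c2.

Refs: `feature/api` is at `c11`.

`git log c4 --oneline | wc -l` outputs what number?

Walking parent pointers from c4: reachable set = {c10, c12, c14, c3, c4, c5, c6, c7, c8, c9}.
That is 10 commits.

10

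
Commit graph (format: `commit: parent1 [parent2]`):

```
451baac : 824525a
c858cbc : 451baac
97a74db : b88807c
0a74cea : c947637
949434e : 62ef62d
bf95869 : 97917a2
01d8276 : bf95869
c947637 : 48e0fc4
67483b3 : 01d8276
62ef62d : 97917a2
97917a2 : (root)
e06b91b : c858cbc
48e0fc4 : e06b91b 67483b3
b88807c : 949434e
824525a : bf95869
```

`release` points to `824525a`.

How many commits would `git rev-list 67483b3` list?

4

Walking parent pointers from 67483b3: reachable set = {01d8276, 67483b3, 97917a2, bf95869}.
That is 4 commits.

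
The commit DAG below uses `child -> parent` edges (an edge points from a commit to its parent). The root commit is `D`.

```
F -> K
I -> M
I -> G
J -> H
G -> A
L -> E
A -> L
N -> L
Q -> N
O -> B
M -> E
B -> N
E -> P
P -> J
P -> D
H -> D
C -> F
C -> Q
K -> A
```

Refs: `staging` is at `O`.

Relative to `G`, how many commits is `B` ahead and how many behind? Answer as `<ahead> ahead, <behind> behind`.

2 ahead, 2 behind

Reachable from B: {B, D, E, H, J, L, N, P}.
Reachable from G: {A, D, E, G, H, J, L, P}.
Only in B's history (ahead): {B, N} — 2.
Only in G's history (behind): {A, G} — 2.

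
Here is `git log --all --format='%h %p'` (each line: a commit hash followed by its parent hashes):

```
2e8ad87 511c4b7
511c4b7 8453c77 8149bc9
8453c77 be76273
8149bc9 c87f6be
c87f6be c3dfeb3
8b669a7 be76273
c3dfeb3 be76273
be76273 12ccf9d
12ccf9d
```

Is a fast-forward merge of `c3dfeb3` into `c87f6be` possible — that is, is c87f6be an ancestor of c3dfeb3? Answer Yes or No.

A fast-forward from c87f6be to c3dfeb3 is possible iff c87f6be is an ancestor of c3dfeb3.
Ancestors of c3dfeb3: {12ccf9d, be76273, c3dfeb3}.
c87f6be is not among them, so fast-forward is not possible.

No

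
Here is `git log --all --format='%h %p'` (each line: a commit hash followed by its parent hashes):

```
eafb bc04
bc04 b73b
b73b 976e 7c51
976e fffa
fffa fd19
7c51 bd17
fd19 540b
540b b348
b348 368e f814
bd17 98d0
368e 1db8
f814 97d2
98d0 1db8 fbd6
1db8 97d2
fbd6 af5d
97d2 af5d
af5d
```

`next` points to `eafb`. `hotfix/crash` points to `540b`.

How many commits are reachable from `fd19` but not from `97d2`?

6

Reachable from fd19: {1db8, 368e, 540b, 97d2, af5d, b348, f814, fd19}.
Reachable from 97d2: {97d2, af5d}.
In fd19's history but not 97d2's: {1db8, 368e, 540b, b348, f814, fd19} — 6 commits.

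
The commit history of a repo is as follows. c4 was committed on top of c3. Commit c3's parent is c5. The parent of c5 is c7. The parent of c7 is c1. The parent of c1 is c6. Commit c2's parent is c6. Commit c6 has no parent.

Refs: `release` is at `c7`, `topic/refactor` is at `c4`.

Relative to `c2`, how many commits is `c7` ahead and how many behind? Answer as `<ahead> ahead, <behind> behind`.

Reachable from c7: {c1, c6, c7}.
Reachable from c2: {c2, c6}.
Only in c7's history (ahead): {c1, c7} — 2.
Only in c2's history (behind): {c2} — 1.

2 ahead, 1 behind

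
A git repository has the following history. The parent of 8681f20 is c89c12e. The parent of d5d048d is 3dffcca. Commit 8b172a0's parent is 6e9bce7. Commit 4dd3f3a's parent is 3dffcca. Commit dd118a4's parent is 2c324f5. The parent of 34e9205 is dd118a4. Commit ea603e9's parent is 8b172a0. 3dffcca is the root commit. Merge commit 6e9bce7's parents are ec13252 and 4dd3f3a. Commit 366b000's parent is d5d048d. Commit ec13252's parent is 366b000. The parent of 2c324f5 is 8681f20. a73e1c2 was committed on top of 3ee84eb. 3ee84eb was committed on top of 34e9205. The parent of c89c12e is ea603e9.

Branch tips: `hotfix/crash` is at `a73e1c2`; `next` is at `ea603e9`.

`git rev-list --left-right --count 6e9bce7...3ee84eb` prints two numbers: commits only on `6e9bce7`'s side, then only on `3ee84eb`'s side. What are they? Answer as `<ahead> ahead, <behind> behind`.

Reachable from 6e9bce7: {366b000, 3dffcca, 4dd3f3a, 6e9bce7, d5d048d, ec13252}.
Reachable from 3ee84eb: {2c324f5, 34e9205, 366b000, 3dffcca, 3ee84eb, 4dd3f3a, 6e9bce7, 8681f20, 8b172a0, c89c12e, d5d048d, dd118a4, ea603e9, ec13252}.
Only in 6e9bce7's history (ahead): {} — 0.
Only in 3ee84eb's history (behind): {2c324f5, 34e9205, 3ee84eb, 8681f20, 8b172a0, c89c12e, dd118a4, ea603e9} — 8.

0 ahead, 8 behind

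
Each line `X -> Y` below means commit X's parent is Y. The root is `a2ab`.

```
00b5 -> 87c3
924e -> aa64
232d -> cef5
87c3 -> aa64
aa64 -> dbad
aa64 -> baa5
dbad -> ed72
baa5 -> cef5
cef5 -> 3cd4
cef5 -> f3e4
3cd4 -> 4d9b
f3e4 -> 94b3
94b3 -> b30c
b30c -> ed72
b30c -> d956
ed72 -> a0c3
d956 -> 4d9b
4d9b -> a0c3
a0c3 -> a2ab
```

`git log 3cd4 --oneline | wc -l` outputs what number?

4

Walking parent pointers from 3cd4: reachable set = {3cd4, 4d9b, a0c3, a2ab}.
That is 4 commits.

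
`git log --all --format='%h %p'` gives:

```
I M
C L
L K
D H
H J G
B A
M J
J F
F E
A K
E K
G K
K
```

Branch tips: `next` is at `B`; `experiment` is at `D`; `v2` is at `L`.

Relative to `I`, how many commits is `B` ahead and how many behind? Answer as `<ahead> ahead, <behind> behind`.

2 ahead, 5 behind

Reachable from B: {A, B, K}.
Reachable from I: {E, F, I, J, K, M}.
Only in B's history (ahead): {A, B} — 2.
Only in I's history (behind): {E, F, I, J, M} — 5.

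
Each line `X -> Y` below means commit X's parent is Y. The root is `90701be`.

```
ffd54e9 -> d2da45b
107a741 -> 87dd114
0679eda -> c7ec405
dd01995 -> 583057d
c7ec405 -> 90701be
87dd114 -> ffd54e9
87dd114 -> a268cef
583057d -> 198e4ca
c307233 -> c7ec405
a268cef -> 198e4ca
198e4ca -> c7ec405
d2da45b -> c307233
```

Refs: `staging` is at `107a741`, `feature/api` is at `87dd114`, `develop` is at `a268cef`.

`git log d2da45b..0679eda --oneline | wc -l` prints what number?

Reachable from 0679eda: {0679eda, 90701be, c7ec405}.
Reachable from d2da45b: {90701be, c307233, c7ec405, d2da45b}.
In 0679eda's history but not d2da45b's: {0679eda} — 1 commit.

1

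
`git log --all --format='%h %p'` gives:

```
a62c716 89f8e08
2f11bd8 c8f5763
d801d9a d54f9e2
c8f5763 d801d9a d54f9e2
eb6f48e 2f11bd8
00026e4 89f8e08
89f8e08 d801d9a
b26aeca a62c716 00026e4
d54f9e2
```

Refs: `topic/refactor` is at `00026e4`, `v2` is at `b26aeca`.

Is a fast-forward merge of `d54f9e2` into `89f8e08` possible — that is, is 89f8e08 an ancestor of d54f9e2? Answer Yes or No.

No

A fast-forward from 89f8e08 to d54f9e2 is possible iff 89f8e08 is an ancestor of d54f9e2.
Ancestors of d54f9e2: {d54f9e2}.
89f8e08 is not among them, so fast-forward is not possible.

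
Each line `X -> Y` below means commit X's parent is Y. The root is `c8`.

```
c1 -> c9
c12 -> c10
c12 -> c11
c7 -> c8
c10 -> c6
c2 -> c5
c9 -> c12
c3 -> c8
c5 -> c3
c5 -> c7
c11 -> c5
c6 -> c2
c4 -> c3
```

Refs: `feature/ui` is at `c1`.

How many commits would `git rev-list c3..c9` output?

8

Reachable from c9: {c10, c11, c12, c2, c3, c5, c6, c7, c8, c9}.
Reachable from c3: {c3, c8}.
In c9's history but not c3's: {c10, c11, c12, c2, c5, c6, c7, c9} — 8 commits.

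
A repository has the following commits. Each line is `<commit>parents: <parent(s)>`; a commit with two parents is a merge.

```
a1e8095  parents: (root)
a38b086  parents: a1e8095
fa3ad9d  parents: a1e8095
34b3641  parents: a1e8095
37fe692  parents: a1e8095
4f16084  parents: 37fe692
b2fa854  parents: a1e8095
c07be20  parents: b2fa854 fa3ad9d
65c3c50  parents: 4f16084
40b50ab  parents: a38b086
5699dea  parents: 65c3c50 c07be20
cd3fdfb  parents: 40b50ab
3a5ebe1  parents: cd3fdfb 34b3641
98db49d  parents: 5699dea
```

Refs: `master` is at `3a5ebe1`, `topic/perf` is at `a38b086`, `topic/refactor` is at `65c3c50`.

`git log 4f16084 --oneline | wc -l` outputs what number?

3

Walking parent pointers from 4f16084: reachable set = {37fe692, 4f16084, a1e8095}.
That is 3 commits.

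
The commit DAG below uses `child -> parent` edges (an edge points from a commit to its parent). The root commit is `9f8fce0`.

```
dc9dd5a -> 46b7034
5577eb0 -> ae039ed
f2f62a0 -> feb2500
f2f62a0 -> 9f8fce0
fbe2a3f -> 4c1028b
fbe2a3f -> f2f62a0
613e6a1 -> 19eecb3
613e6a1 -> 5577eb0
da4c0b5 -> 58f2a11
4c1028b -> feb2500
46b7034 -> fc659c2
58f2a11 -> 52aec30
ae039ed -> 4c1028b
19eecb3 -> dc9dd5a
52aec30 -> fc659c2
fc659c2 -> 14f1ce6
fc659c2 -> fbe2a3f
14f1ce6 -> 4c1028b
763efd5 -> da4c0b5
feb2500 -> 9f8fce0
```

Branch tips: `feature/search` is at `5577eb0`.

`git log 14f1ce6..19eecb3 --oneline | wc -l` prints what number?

Reachable from 19eecb3: {14f1ce6, 19eecb3, 46b7034, 4c1028b, 9f8fce0, dc9dd5a, f2f62a0, fbe2a3f, fc659c2, feb2500}.
Reachable from 14f1ce6: {14f1ce6, 4c1028b, 9f8fce0, feb2500}.
In 19eecb3's history but not 14f1ce6's: {19eecb3, 46b7034, dc9dd5a, f2f62a0, fbe2a3f, fc659c2} — 6 commits.

6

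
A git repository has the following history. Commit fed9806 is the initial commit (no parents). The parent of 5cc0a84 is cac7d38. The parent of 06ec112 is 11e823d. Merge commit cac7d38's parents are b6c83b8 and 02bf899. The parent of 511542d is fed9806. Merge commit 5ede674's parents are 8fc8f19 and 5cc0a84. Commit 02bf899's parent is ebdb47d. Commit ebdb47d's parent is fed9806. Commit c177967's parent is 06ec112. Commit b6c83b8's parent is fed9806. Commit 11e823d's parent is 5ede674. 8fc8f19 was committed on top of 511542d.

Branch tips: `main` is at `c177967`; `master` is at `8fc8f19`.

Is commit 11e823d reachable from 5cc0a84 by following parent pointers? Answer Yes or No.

No

Ancestors of 5cc0a84: {02bf899, 5cc0a84, b6c83b8, cac7d38, ebdb47d, fed9806}.
11e823d is not in that set, so it is not an ancestor of 5cc0a84.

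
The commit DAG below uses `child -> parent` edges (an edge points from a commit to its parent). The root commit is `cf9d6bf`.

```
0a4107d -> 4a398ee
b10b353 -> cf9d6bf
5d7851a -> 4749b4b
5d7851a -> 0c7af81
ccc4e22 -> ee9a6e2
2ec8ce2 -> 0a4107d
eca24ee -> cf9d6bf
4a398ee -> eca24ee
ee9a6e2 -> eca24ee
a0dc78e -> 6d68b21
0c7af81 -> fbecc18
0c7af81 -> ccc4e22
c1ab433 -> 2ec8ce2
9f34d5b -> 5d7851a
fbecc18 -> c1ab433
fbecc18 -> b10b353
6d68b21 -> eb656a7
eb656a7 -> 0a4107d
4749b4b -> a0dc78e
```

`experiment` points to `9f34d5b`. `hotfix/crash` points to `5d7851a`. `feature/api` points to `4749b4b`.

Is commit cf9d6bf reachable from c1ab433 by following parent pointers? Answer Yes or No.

Ancestors of c1ab433 (commits reachable by following parents): {0a4107d, 2ec8ce2, 4a398ee, c1ab433, cf9d6bf, eca24ee}.
cf9d6bf is in that set, so it is an ancestor of c1ab433.

Yes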